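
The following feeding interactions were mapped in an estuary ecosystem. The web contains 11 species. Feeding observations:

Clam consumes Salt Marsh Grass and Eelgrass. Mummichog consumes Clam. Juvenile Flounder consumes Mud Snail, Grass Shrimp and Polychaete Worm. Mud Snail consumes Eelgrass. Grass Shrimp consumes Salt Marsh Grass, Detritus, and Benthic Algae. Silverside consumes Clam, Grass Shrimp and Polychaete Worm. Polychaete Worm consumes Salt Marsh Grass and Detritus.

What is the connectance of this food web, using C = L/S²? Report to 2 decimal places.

The web has S = 11 species and L = 15 feeding links.
C = L / S² = 15 / 121 = 0.1240 ≈ 0.12.

C = 0.12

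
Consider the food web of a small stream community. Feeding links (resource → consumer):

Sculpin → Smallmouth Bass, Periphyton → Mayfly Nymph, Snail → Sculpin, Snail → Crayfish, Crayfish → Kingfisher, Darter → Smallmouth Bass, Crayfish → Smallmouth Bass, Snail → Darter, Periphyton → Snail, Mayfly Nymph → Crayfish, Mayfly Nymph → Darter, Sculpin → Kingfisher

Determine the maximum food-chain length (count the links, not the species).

3 links

One longest chain: Periphyton → Snail → Crayfish → Smallmouth Bass.
It has 4 species and 3 links.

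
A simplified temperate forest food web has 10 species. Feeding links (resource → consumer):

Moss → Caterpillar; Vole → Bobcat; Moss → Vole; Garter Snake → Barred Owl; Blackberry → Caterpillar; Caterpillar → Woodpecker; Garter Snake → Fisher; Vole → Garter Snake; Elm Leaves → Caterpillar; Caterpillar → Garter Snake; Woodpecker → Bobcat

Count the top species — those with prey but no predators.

3

Top species (has prey, but nothing eats it): Bobcat, Fisher, Barred Owl.
Count: 3.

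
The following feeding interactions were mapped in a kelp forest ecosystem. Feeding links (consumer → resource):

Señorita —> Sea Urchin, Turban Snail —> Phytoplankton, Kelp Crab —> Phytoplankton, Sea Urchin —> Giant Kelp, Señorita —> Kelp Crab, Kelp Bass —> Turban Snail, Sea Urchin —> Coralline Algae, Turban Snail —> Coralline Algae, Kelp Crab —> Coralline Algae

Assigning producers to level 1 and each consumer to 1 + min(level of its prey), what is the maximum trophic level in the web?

3

Producers (level 1): Coralline Algae, Phytoplankton, Giant Kelp.
Following each consumer down to its lowest-level prey: Coralline Algae → Kelp Crab → Señorita (levels 1 through 3).
All prey of Señorita (Kelp Crab 2, Sea Urchin 2) are at level 2 or above, so Señorita is at level 1 + 2 = 3.
Every consumer has at least one prey at level 2 or below, so none exceeds level 3.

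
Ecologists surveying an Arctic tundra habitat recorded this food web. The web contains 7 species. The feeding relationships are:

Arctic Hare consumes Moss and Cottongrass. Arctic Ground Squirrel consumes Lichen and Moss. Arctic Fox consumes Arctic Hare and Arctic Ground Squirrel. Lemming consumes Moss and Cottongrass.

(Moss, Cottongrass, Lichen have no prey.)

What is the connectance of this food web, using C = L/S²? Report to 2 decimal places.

The web has S = 7 species and L = 8 feeding links.
C = L / S² = 8 / 49 = 0.1633 ≈ 0.16.

C = 0.16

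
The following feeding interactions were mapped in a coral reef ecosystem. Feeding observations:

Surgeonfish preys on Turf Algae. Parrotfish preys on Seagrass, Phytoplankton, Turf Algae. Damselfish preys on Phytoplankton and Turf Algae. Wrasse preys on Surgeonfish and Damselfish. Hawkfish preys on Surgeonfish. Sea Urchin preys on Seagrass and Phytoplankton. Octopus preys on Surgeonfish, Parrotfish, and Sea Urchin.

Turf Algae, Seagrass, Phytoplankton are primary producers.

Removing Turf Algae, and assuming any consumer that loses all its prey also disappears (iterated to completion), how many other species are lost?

Remove Turf Algae.
Round 1: Surgeonfish (all prey gone) → extinct.
Round 2: Hawkfish (all prey gone) → extinct.
No further losses. Total secondary extinctions: 2.

2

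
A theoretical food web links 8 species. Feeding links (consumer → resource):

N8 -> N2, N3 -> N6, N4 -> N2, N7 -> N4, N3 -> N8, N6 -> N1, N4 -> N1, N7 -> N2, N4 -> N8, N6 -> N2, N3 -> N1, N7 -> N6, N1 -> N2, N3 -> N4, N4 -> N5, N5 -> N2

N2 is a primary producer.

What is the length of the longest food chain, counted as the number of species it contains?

One longest chain: N2 → N8 → N4 → N7.
It has 4 species and 3 links.

4 species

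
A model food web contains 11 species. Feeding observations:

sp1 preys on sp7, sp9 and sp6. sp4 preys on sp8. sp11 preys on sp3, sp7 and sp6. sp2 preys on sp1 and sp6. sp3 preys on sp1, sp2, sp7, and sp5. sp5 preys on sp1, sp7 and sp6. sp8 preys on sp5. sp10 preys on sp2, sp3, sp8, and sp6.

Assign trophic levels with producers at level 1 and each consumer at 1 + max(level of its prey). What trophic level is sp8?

sp6 is a producer → level 1.
sp1 eats sp6 (level 1); other prey at levels: sp9 1, sp7 1 → level 2.
sp5 eats sp1 (level 2); other prey at levels: sp6 1, sp7 1 → level 3.
sp8 eats sp5 → level 4.

Trophic level 4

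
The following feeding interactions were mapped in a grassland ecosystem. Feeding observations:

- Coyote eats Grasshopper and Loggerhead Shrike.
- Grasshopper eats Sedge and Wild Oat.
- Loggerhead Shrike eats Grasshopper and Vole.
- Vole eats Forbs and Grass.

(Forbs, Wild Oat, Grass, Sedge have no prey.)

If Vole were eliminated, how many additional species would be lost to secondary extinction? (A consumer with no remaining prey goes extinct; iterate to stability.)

Remove Vole.
Every predator of it retains at least one other prey: Loggerhead Shrike still has Grasshopper.
No consumer loses all prey, so no secondary extinctions occur.

0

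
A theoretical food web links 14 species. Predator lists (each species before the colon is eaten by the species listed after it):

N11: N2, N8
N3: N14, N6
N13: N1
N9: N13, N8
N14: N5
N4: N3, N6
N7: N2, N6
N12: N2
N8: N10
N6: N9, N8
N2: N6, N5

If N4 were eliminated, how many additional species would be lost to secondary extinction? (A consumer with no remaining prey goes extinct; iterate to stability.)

Remove N4.
Round 1: N3 (all prey gone) → extinct.
Round 2: N14 (all prey gone) → extinct.
No further losses. Total secondary extinctions: 2.

2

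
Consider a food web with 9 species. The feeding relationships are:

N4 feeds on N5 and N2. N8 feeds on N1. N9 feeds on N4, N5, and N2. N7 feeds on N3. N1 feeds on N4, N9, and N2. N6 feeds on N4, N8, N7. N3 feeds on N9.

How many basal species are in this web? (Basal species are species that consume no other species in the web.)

Basal species (no prey listed): N5, N2.
Count: 2.

2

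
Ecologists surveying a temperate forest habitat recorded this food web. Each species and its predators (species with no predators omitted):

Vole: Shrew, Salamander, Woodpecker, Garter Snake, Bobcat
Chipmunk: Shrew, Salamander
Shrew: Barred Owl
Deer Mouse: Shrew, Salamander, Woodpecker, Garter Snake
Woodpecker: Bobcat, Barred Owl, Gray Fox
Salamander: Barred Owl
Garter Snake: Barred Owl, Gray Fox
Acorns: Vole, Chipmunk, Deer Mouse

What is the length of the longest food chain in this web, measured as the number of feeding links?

3 links

One longest chain: Acorns → Vole → Woodpecker → Bobcat.
It has 4 species and 3 links.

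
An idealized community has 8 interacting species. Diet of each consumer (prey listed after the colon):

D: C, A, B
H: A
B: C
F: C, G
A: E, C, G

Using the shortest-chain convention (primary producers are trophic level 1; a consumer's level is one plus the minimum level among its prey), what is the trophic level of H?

Trophic level 3

E is a producer → level 1.
A eats E → level 2.
H eats A → level 3.
No prey of H is below level 2, so 3 is the minimum.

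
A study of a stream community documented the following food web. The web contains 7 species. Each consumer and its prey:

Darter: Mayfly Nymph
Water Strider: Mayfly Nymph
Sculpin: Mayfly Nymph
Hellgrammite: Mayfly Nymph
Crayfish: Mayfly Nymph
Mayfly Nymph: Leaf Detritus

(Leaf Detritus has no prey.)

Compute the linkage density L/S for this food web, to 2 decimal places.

L/S = 0.86

There are L = 6 links among S = 7 species.
L/S = 6/7 = 0.8571 ≈ 0.86.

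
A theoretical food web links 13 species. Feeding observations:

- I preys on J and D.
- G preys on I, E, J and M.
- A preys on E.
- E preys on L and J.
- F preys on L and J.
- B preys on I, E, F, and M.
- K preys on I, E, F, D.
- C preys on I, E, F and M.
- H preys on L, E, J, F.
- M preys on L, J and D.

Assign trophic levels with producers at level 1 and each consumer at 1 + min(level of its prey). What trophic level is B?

Trophic level 3

J is a producer → level 1.
E eats J → level 2.
B eats E → level 3.
No prey of B is below level 2, so 3 is the minimum.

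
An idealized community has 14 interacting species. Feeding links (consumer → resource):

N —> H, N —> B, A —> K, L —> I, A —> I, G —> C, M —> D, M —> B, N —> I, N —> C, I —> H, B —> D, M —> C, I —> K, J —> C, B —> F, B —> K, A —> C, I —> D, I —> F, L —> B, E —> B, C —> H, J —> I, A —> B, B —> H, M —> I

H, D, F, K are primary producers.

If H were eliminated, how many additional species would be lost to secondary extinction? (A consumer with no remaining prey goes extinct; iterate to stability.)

Remove H.
Round 1: C (all prey gone) → extinct.
Round 2: G (all prey gone) → extinct.
No further losses. Total secondary extinctions: 2.

2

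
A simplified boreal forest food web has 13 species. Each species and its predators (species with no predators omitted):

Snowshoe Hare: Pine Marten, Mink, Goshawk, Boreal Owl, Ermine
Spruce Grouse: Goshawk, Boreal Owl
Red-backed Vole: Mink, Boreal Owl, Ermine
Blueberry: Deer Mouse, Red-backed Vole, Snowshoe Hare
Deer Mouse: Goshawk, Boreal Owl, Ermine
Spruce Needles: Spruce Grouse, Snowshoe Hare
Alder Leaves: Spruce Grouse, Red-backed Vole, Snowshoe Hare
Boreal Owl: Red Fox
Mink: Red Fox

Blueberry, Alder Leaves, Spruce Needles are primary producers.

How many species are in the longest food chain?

4 species

One longest chain: Blueberry → Red-backed Vole → Mink → Red Fox.
It has 4 species and 3 links.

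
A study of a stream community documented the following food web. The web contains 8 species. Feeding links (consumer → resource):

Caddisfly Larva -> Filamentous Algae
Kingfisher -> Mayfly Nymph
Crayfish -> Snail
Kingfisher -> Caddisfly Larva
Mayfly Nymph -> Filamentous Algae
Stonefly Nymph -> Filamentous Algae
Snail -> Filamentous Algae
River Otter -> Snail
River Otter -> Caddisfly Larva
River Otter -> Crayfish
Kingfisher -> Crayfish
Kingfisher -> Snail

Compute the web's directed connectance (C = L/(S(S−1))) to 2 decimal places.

The web has S = 8 species and L = 12 feeding links.
C = L / (S(S−1)) = 12 / 56 = 0.2143 ≈ 0.21.

C = 0.21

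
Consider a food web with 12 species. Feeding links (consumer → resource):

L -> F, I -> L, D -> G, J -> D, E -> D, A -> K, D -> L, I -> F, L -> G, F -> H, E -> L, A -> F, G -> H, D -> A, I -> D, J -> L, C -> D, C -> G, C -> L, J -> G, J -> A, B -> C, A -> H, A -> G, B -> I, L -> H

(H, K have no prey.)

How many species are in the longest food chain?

One longest chain: H → F → L → D → I → B.
It has 6 species and 5 links.

6 species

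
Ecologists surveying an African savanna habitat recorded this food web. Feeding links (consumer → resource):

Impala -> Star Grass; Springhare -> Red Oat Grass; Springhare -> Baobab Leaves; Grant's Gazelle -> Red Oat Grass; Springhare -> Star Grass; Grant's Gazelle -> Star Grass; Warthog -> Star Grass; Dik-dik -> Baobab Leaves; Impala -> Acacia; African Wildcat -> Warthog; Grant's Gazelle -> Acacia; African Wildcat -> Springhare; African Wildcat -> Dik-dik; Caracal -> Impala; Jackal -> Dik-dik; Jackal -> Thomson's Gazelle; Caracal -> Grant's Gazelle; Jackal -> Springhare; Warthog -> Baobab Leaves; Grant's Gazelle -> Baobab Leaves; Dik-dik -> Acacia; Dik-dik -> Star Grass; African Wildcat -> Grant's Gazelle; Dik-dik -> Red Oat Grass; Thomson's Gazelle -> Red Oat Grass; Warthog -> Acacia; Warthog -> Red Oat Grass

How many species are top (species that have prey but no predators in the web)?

3

Top species (has prey, but nothing eats it): Jackal, Caracal, African Wildcat.
Count: 3.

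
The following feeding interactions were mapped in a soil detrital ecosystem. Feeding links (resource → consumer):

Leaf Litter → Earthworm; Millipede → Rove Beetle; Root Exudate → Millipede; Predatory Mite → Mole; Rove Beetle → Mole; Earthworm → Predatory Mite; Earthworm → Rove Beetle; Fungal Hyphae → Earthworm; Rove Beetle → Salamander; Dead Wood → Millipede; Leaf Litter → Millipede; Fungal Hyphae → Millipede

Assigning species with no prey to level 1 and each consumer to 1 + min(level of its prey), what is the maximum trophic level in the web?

Basal resources (level 1): Fungal Hyphae, Dead Wood, Leaf Litter, Root Exudate.
Following each consumer down to its lowest-level prey: Fungal Hyphae → Earthworm → Predatory Mite → Mole (levels 1 through 4).
All prey of Mole (Predatory Mite 3, Rove Beetle 3) are at level 3 or above, so Mole is at level 1 + 3 = 4.
Every consumer has at least one prey at level 3 or below, so none exceeds level 4.

4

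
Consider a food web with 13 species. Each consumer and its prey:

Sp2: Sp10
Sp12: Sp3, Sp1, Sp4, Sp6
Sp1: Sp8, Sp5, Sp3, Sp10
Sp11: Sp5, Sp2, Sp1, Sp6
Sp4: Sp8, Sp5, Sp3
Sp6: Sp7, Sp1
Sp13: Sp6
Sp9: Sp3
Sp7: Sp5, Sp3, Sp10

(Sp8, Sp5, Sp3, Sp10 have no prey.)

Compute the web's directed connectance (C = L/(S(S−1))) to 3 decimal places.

C = 0.147

The web has S = 13 species and L = 23 feeding links.
C = L / (S(S−1)) = 23 / 156 = 0.1474 ≈ 0.147.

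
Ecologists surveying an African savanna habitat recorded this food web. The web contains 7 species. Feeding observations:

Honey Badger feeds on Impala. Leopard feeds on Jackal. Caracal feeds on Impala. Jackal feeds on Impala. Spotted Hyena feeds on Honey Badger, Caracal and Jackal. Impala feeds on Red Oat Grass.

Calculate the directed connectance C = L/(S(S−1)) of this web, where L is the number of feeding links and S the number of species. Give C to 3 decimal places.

C = 0.190

The web has S = 7 species and L = 8 feeding links.
C = L / (S(S−1)) = 8 / 42 = 0.1905 ≈ 0.190.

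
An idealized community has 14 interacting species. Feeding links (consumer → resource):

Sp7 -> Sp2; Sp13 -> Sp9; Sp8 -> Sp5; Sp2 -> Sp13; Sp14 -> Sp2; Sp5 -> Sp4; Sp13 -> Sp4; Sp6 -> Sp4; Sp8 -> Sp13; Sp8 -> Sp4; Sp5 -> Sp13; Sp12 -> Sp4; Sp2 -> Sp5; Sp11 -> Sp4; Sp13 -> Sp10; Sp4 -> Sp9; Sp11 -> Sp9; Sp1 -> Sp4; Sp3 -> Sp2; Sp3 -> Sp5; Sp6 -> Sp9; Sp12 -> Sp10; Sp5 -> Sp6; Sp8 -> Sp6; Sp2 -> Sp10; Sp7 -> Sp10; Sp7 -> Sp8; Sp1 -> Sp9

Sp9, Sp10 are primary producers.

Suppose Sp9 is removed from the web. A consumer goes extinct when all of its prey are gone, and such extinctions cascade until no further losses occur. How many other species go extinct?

4

Remove Sp9.
Round 1: Sp4 (all prey gone) → extinct.
Round 2: Sp6 (all prey gone), Sp1 (all prey gone), Sp11 (all prey gone) → extinct.
No further losses. Total secondary extinctions: 4.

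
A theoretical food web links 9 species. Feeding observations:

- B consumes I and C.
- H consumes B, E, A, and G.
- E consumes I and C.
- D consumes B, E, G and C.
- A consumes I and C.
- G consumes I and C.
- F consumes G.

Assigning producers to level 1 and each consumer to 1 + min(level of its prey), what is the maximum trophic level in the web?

3

Producers (level 1): C, I.
Following each consumer down to its lowest-level prey: C → G → F (levels 1 through 3).
All prey of F (G 2) are at level 2 or above, so F is at level 1 + 2 = 3.
Every consumer has at least one prey at level 2 or below, so none exceeds level 3.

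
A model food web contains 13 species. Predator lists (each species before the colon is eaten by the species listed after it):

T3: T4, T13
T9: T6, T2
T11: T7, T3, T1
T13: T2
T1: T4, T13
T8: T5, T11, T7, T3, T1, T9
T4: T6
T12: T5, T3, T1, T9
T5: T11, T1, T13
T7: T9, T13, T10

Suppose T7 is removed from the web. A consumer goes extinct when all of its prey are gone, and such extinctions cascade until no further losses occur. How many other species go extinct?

1

Remove T7.
Round 1: T10 (all prey gone) → extinct.
No further losses. Total secondary extinctions: 1.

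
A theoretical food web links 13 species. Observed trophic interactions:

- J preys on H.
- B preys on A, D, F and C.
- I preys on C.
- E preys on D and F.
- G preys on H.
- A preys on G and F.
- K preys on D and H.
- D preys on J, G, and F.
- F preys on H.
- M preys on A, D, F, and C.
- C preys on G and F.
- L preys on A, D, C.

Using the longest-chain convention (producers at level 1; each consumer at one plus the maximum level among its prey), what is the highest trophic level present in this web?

Producers (level 1): H.
H → F → C → I gives I level 4.
No species has a prey at level 4, so no species reaches level 5.

4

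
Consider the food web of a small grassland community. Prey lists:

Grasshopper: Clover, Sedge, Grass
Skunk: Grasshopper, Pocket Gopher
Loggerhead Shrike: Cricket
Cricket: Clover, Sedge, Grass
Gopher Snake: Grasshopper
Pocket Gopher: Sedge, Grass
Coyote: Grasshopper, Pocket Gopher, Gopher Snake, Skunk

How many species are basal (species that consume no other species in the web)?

3

Basal species (no prey listed): Clover, Sedge, Grass.
Count: 3.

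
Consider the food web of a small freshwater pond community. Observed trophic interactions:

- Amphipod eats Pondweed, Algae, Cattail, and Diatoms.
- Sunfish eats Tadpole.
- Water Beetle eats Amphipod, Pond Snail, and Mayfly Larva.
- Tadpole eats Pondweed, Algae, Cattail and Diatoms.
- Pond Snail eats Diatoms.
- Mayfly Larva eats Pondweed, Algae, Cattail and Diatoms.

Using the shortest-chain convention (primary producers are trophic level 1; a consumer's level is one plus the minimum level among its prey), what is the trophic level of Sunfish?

Pondweed is a producer → level 1.
Tadpole eats Pondweed → level 2.
Sunfish eats Tadpole → level 3.
No prey of Sunfish is below level 2, so 3 is the minimum.

Trophic level 3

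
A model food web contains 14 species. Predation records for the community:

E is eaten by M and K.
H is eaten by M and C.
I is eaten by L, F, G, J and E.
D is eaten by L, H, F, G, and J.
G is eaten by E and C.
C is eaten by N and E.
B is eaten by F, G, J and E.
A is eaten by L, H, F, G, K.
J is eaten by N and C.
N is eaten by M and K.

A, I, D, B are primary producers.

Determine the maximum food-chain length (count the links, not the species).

One longest chain: A → G → C → N → M.
It has 5 species and 4 links.

4 links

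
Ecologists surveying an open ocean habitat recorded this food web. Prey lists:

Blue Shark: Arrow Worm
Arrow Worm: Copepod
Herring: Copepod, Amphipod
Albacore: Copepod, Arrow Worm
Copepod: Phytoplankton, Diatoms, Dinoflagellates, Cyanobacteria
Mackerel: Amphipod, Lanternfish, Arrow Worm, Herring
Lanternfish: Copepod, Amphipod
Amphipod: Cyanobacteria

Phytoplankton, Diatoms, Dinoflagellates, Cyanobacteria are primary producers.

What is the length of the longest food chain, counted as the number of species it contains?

4 species

One longest chain: Phytoplankton → Copepod → Arrow Worm → Blue Shark.
It has 4 species and 3 links.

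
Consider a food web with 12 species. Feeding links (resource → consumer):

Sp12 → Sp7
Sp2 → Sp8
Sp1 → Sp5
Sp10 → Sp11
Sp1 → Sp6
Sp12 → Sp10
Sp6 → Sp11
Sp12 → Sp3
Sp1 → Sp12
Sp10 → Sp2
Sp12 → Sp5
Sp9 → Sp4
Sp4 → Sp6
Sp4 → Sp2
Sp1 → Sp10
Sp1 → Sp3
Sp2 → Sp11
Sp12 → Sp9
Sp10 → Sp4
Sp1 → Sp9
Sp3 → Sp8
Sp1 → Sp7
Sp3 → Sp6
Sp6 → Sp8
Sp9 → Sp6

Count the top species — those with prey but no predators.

Top species (has prey, but nothing eats it): Sp5, Sp7, Sp11, Sp8.
Count: 4.

4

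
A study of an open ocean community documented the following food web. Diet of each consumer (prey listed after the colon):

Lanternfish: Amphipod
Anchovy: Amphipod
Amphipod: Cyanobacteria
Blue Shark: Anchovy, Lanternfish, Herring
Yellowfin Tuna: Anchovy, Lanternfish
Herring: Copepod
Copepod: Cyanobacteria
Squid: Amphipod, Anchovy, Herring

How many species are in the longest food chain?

One longest chain: Cyanobacteria → Amphipod → Anchovy → Squid.
It has 4 species and 3 links.

4 species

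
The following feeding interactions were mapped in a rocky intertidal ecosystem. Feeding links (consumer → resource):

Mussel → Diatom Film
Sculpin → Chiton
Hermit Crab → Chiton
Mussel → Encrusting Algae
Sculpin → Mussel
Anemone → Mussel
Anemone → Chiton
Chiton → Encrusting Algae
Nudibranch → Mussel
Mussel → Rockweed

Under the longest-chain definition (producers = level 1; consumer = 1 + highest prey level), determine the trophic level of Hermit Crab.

Encrusting Algae is a producer → level 1.
Chiton eats Encrusting Algae → level 2.
Hermit Crab eats Chiton → level 3.

Trophic level 3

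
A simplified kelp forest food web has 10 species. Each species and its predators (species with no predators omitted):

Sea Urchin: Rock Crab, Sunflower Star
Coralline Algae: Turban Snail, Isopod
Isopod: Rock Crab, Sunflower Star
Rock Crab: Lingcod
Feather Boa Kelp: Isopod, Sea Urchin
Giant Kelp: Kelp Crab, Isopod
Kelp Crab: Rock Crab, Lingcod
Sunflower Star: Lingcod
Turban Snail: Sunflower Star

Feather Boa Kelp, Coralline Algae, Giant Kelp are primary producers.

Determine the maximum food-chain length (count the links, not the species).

One longest chain: Coralline Algae → Turban Snail → Sunflower Star → Lingcod.
It has 4 species and 3 links.

3 links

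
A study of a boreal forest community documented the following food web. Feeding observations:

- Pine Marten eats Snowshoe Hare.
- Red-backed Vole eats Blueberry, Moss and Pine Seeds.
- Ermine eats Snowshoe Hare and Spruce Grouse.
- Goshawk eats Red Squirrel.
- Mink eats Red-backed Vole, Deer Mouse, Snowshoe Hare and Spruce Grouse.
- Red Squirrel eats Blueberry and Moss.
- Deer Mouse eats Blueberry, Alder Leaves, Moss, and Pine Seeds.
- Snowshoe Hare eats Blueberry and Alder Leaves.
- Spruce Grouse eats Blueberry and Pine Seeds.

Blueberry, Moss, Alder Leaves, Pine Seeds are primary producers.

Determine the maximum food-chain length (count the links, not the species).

2 links

One longest chain: Blueberry → Snowshoe Hare → Ermine.
It has 3 species and 2 links.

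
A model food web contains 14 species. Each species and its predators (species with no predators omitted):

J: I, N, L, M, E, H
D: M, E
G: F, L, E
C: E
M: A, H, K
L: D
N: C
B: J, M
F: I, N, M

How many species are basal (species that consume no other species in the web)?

2

Basal species (no prey listed): G, B.
Count: 2.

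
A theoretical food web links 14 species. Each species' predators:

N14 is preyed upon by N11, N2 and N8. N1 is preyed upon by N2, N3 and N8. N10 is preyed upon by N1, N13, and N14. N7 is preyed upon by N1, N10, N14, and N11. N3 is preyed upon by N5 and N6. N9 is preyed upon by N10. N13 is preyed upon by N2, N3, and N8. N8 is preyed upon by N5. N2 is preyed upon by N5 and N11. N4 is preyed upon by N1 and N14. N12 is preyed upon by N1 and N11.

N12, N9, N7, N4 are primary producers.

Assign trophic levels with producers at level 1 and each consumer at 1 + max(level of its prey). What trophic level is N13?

Trophic level 3

N9 is a producer → level 1.
N10 eats N9 (level 1); other prey at levels: N7 1 → level 2.
N13 eats N10 → level 3.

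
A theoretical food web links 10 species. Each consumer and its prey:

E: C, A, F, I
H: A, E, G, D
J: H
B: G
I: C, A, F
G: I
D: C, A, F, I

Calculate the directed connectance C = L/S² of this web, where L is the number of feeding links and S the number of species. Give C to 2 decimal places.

The web has S = 10 species and L = 18 feeding links.
C = L / S² = 18 / 100 = 0.1800 ≈ 0.18.

C = 0.18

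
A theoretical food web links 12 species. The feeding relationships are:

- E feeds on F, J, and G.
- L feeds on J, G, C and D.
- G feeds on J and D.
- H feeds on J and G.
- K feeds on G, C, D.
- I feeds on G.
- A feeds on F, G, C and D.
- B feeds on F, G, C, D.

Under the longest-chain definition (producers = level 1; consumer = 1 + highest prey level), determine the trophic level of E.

Trophic level 3

D is a producer → level 1.
G eats D (level 1); other prey at levels: J 1 → level 2.
E eats G (level 2); other prey at levels: J 1, F 1 → level 3.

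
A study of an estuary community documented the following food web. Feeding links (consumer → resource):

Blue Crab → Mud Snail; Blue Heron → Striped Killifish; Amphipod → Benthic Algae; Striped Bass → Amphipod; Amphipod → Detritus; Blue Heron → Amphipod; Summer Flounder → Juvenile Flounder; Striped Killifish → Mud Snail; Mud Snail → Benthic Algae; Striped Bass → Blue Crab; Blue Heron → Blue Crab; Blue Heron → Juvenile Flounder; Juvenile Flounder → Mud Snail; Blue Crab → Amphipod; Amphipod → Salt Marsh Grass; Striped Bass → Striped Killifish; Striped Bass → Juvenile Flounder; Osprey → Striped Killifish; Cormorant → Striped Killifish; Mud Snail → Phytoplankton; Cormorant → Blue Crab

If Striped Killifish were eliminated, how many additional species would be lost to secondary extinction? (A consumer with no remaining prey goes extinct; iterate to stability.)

1

Remove Striped Killifish.
Round 1: Osprey (all prey gone) → extinct.
No further losses. Total secondary extinctions: 1.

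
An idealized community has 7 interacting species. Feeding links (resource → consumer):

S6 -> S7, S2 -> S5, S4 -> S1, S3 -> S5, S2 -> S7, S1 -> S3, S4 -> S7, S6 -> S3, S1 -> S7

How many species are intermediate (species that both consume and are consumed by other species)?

Intermediate species (has both prey and predators): S1, S3.
Count: 2.

2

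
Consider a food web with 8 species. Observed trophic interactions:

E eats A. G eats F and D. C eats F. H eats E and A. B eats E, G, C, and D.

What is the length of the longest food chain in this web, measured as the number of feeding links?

2 links

One longest chain: F → G → B.
It has 3 species and 2 links.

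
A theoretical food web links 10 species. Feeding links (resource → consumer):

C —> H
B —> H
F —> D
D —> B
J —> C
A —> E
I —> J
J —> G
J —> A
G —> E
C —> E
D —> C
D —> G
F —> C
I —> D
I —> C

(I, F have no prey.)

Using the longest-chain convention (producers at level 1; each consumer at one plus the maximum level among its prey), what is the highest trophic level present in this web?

4

Producers (level 1): I, F.
I → J → A → E gives E level 4.
No species has a prey at level 4, so no species reaches level 5.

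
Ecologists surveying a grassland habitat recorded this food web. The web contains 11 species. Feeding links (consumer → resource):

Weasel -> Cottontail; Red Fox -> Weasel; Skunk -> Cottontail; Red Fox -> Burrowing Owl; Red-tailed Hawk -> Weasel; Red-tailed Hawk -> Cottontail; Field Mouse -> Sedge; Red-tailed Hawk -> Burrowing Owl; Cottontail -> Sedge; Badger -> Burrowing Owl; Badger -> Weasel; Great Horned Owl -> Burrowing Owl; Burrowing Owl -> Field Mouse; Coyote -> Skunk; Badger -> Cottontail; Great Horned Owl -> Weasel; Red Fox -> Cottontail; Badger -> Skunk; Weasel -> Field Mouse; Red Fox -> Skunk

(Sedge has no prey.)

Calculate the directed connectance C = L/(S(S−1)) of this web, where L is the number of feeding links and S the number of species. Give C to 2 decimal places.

C = 0.18

The web has S = 11 species and L = 20 feeding links.
C = L / (S(S−1)) = 20 / 110 = 0.1818 ≈ 0.18.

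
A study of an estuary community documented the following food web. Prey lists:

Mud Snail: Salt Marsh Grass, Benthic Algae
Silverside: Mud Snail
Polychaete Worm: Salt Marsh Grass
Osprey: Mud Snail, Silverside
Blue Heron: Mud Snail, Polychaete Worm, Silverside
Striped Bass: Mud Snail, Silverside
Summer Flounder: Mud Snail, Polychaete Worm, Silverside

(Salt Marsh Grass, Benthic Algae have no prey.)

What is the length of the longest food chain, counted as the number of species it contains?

One longest chain: Salt Marsh Grass → Mud Snail → Silverside → Striped Bass.
It has 4 species and 3 links.

4 species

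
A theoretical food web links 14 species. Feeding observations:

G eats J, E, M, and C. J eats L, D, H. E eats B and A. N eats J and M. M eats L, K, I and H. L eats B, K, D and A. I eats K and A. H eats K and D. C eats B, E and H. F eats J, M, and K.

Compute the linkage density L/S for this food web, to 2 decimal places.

L/S = 2.07

There are L = 29 links among S = 14 species.
L/S = 29/14 = 2.0714 ≈ 2.07.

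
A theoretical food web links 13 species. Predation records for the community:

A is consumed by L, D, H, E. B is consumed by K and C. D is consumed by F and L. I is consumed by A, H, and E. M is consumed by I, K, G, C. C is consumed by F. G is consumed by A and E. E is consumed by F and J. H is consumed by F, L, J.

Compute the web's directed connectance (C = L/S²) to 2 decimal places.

C = 0.14

The web has S = 13 species and L = 23 feeding links.
C = L / S² = 23 / 169 = 0.1361 ≈ 0.14.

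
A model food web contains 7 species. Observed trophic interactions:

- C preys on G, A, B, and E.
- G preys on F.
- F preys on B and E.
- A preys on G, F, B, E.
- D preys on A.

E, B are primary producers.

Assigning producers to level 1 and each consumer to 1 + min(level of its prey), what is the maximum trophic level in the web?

Producers (level 1): E, B.
Following each consumer down to its lowest-level prey: E → F → G (levels 1 through 3).
All prey of G (F 2) are at level 2 or above, so G is at level 1 + 2 = 3.
Every consumer has at least one prey at level 2 or below, so none exceeds level 3.

3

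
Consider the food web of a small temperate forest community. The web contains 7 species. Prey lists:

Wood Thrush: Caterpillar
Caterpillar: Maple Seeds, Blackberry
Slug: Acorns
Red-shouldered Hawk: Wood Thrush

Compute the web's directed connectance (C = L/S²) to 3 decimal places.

C = 0.102

The web has S = 7 species and L = 5 feeding links.
C = L / S² = 5 / 49 = 0.1020 ≈ 0.102.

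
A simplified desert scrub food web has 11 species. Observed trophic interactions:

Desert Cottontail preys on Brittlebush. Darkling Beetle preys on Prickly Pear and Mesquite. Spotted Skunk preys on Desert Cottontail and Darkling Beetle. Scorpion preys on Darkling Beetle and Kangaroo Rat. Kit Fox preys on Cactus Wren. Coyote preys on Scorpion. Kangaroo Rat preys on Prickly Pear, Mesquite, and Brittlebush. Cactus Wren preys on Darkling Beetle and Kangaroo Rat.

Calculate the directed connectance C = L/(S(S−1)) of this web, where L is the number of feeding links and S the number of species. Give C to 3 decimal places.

The web has S = 11 species and L = 14 feeding links.
C = L / (S(S−1)) = 14 / 110 = 0.1273 ≈ 0.127.

C = 0.127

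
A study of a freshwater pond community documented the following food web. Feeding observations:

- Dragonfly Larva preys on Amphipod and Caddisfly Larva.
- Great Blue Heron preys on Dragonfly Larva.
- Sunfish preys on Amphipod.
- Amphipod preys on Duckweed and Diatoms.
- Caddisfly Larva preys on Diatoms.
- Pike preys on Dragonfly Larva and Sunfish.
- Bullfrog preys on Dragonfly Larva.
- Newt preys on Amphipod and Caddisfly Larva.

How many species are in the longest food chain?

4 species

One longest chain: Diatoms → Amphipod → Dragonfly Larva → Bullfrog.
It has 4 species and 3 links.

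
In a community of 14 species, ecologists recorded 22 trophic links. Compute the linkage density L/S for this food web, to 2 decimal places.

L/S = 1.57

There are L = 22 links among S = 14 species.
L/S = 22/14 = 1.5714 ≈ 1.57.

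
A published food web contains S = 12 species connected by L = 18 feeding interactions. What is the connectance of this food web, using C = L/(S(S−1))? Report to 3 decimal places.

C = 0.136

The web has S = 12 species and L = 18 feeding links.
C = L / (S(S−1)) = 18 / 132 = 0.1364 ≈ 0.136.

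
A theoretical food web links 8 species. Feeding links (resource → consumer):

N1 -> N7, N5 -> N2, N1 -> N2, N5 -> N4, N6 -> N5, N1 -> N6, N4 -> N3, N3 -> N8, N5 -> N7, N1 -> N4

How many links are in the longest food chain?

One longest chain: N1 → N6 → N5 → N4 → N3 → N8.
It has 6 species and 5 links.

5 links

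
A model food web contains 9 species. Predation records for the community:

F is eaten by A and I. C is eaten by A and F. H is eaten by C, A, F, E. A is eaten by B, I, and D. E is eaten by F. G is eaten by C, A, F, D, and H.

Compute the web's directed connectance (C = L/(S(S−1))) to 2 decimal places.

C = 0.24

The web has S = 9 species and L = 17 feeding links.
C = L / (S(S−1)) = 17 / 72 = 0.2361 ≈ 0.24.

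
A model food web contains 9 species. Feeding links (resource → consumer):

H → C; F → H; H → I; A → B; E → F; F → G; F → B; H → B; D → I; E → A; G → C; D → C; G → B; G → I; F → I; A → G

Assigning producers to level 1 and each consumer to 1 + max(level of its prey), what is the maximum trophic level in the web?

4

Producers (level 1): E, D.
E → F → H → C gives C level 4.
No species has a prey at level 4, so no species reaches level 5.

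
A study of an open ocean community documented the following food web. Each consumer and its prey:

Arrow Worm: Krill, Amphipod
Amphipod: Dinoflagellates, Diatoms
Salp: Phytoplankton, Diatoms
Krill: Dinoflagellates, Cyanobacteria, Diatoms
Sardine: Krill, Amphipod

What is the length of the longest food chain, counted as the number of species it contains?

One longest chain: Dinoflagellates → Krill → Sardine.
It has 3 species and 2 links.

3 species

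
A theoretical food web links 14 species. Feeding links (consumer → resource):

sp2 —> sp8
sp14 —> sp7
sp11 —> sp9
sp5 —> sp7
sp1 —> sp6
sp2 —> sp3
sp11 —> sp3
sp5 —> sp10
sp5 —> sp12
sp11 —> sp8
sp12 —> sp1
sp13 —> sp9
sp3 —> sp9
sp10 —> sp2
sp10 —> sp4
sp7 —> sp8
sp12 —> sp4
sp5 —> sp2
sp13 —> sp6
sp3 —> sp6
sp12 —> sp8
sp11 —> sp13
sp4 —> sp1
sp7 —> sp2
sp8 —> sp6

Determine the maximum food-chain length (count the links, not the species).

4 links

One longest chain: sp6 → sp3 → sp2 → sp7 → sp14.
It has 5 species and 4 links.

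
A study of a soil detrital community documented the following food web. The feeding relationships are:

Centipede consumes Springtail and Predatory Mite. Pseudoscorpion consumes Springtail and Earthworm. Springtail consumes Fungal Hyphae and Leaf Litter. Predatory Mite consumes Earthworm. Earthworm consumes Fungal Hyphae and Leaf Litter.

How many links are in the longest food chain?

3 links

One longest chain: Fungal Hyphae → Earthworm → Predatory Mite → Centipede.
It has 4 species and 3 links.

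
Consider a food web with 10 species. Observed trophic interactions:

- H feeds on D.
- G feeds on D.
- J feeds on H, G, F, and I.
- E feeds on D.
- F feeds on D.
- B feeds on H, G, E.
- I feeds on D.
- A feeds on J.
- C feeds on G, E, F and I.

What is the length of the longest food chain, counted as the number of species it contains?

One longest chain: D → I → J → A.
It has 4 species and 3 links.

4 species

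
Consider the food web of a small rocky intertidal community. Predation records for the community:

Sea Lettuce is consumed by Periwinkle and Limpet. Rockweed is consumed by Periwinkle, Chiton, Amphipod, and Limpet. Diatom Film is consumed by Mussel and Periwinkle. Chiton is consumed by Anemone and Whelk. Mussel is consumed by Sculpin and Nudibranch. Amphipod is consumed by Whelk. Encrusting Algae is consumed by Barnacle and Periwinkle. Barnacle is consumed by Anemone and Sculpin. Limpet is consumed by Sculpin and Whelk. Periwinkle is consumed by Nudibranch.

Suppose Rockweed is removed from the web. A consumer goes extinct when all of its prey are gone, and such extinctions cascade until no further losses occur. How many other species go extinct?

Remove Rockweed.
Round 1: Chiton (all prey gone), Amphipod (all prey gone) → extinct.
No further losses. Total secondary extinctions: 2.

2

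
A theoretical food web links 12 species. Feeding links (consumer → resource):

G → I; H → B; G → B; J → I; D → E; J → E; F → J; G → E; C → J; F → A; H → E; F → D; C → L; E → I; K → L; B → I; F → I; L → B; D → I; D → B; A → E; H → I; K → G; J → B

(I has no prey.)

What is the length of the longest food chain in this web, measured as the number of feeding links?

3 links

One longest chain: I → B → D → F.
It has 4 species and 3 links.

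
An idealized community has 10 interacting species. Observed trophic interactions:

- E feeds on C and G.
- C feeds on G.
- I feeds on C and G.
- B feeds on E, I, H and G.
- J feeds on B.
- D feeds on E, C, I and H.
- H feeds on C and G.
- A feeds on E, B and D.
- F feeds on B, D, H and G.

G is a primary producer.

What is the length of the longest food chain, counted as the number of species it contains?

5 species

One longest chain: G → C → E → D → F.
It has 5 species and 4 links.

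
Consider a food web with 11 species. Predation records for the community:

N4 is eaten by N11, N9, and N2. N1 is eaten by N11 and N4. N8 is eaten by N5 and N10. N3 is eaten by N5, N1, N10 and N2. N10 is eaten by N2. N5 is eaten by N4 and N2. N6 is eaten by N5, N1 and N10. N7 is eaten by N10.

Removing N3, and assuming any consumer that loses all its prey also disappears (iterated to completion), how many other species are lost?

Remove N3.
Every predator of it retains at least one other prey: N1 still has N6; N10 still has N7, N6, N8; N5 still has N6, N8; N2 still has N10, N5, N4.
No consumer loses all prey, so no secondary extinctions occur.

0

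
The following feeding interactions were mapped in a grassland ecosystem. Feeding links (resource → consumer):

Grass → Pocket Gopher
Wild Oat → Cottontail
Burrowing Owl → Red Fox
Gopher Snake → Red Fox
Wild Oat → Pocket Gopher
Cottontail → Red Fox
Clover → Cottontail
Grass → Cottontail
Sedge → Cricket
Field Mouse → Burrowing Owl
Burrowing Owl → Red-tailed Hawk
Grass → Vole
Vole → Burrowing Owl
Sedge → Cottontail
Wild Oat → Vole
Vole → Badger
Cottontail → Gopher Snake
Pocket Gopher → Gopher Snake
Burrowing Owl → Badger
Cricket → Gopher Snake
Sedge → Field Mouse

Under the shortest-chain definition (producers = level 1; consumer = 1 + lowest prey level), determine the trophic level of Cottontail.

Trophic level 2

Sedge is a producer → level 1.
Cottontail eats Sedge → level 2.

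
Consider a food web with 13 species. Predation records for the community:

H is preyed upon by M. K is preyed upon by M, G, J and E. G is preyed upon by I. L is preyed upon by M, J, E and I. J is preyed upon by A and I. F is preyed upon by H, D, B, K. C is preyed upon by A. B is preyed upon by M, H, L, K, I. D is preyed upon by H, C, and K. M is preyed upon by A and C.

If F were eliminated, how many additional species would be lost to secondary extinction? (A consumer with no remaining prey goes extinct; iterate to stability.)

Remove F.
Round 1: D (all prey gone), B (all prey gone) → extinct.
Round 2: H (all prey gone), L (all prey gone), K (all prey gone) → extinct.
Round 3: G (all prey gone), E (all prey gone), J (all prey gone), M (all prey gone) → extinct.
Round 4: I (all prey gone), C (all prey gone) → extinct.
Round 5: A (all prey gone) → extinct.
No further losses. Total secondary extinctions: 12.

12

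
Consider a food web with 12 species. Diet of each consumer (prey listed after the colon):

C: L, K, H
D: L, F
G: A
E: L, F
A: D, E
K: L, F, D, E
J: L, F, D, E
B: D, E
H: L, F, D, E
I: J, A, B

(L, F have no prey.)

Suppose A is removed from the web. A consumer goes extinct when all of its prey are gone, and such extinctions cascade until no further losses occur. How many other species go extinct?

1

Remove A.
Round 1: G (all prey gone) → extinct.
No further losses. Total secondary extinctions: 1.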